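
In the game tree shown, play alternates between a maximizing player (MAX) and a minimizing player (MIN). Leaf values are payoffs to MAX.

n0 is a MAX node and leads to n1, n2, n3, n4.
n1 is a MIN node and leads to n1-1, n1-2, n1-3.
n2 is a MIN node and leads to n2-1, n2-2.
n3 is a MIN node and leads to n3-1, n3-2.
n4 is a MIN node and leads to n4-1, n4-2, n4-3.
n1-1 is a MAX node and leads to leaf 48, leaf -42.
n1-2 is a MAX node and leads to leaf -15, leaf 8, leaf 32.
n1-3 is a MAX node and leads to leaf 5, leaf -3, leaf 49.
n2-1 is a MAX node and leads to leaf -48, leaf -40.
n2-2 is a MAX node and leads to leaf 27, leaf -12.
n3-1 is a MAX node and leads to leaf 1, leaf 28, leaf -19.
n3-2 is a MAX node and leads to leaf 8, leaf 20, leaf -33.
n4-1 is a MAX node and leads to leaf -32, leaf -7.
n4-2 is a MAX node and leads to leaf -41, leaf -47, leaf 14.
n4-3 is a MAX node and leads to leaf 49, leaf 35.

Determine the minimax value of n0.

32

n1-1 (MAX): max(48, -42) = 48
n1-2 (MAX): max(-15, 8, 32) = 32
n1-3 (MAX): max(5, -3, 49) = 49
n1 (MIN): min(48, 32, 49) = 32
n2-1 (MAX): max(-48, -40) = -40
n2-2 (MAX): max(27, -12) = 27
n2 (MIN): min(-40, 27) = -40
n3-1 (MAX): max(1, 28, -19) = 28
n3-2 (MAX): max(8, 20, -33) = 20
n3 (MIN): min(28, 20) = 20
n4-1 (MAX): max(-32, -7) = -7
n4-2 (MAX): max(-41, -47, 14) = 14
n4-3 (MAX): max(49, 35) = 49
n4 (MIN): min(-7, 14, 49) = -7
n0 (MAX): max(32, -40, 20, -7) = 32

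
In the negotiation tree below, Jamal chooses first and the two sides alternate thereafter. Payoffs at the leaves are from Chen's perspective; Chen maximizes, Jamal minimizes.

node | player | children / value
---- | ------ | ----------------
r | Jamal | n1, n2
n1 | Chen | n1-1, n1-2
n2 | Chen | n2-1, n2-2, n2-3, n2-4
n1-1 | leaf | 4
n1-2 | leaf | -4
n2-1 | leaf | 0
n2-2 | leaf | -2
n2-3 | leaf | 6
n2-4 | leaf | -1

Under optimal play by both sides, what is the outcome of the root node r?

4

n1 (Chen): max(4, -4) = 4
n2 (Chen): max(0, -2, 6, -1) = 6
r (Jamal): min(4, 6) = 4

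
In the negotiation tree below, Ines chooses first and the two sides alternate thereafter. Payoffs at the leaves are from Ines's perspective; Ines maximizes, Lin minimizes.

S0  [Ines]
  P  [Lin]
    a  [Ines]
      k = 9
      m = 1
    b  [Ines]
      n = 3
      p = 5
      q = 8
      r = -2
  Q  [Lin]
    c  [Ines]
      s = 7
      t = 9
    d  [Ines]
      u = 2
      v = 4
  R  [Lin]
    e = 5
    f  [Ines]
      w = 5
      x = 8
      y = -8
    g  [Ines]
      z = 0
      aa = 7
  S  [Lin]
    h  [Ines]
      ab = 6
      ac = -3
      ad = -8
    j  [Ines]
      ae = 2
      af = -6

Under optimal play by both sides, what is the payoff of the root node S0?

a (Ines): max(9, 1) = 9
b (Ines): max(3, 5, 8, -2) = 8
P (Lin): min(9, 8) = 8
c (Ines): max(7, 9) = 9
d (Ines): max(2, 4) = 4
Q (Lin): min(9, 4) = 4
f (Ines): max(5, 8, -8) = 8
g (Ines): max(0, 7) = 7
R (Lin): min(5, 8, 7) = 5
h (Ines): max(6, -3, -8) = 6
j (Ines): max(2, -6) = 2
S (Lin): min(6, 2) = 2
S0 (Ines): max(8, 4, 5, 2) = 8

8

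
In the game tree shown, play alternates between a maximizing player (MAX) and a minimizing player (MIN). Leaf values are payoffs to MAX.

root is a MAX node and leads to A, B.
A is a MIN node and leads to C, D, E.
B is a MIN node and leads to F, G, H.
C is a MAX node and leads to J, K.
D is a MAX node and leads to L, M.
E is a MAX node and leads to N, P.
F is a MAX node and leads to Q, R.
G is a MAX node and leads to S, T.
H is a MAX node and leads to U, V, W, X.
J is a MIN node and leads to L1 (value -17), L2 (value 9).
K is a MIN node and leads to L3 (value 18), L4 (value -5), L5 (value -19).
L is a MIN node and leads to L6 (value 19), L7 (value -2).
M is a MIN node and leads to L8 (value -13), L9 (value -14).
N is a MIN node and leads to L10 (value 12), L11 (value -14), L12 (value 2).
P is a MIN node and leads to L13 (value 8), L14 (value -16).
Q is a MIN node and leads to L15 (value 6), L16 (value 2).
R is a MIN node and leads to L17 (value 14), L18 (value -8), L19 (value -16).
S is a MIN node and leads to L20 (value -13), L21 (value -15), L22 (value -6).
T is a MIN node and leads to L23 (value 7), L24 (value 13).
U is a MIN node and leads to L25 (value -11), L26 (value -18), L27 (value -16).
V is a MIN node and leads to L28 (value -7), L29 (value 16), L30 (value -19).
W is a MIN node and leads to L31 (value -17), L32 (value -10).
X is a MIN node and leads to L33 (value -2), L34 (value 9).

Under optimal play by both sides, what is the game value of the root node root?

-2

J (MIN): min(-17, 9) = -17
K (MIN): min(18, -5, -19) = -19
C (MAX): max(-17, -19) = -17
L (MIN): min(19, -2) = -2
M (MIN): min(-13, -14) = -14
D (MAX): max(-2, -14) = -2
N (MIN): min(12, -14, 2) = -14
P (MIN): min(8, -16) = -16
E (MAX): max(-14, -16) = -14
A (MIN): min(-17, -2, -14) = -17
Q (MIN): min(6, 2) = 2
R (MIN): min(14, -8, -16) = -16
F (MAX): max(2, -16) = 2
S (MIN): min(-13, -15, -6) = -15
T (MIN): min(7, 13) = 7
G (MAX): max(-15, 7) = 7
U (MIN): min(-11, -18, -16) = -18
V (MIN): min(-7, 16, -19) = -19
W (MIN): min(-17, -10) = -17
X (MIN): min(-2, 9) = -2
H (MAX): max(-18, -19, -17, -2) = -2
B (MIN): min(2, 7, -2) = -2
root (MAX): max(-17, -2) = -2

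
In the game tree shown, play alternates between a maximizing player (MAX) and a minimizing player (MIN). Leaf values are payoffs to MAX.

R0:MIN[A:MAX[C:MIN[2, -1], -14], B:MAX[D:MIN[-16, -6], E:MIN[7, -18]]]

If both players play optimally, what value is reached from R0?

C (MIN): min(2, -1) = -1
A (MAX): max(-1, -14) = -1
D (MIN): min(-16, -6) = -16
E (MIN): min(7, -18) = -18
B (MAX): max(-16, -18) = -16
R0 (MIN): min(-1, -16) = -16

-16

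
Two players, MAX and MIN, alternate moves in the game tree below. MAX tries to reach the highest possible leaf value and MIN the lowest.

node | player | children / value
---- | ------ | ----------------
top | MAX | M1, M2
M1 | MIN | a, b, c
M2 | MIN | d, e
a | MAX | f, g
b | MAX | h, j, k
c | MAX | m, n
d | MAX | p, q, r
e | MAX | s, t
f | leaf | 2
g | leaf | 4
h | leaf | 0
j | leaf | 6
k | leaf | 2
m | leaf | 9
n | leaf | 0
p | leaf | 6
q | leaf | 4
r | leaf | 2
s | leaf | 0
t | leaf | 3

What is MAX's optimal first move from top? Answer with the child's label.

a (MAX): max(2, 4) = 4
b (MAX): max(0, 6, 2) = 6
c (MAX): max(9, 0) = 9
M1 (MIN): min(4, 6, 9) = 4
d (MAX): max(6, 4, 2) = 6
e (MAX): max(0, 3) = 3
M2 (MIN): min(6, 3) = 3
top (MAX): max(4, 3) = 4
MAX at top wants the highest of {M1=4, M2=3}, so chooses M1.

M1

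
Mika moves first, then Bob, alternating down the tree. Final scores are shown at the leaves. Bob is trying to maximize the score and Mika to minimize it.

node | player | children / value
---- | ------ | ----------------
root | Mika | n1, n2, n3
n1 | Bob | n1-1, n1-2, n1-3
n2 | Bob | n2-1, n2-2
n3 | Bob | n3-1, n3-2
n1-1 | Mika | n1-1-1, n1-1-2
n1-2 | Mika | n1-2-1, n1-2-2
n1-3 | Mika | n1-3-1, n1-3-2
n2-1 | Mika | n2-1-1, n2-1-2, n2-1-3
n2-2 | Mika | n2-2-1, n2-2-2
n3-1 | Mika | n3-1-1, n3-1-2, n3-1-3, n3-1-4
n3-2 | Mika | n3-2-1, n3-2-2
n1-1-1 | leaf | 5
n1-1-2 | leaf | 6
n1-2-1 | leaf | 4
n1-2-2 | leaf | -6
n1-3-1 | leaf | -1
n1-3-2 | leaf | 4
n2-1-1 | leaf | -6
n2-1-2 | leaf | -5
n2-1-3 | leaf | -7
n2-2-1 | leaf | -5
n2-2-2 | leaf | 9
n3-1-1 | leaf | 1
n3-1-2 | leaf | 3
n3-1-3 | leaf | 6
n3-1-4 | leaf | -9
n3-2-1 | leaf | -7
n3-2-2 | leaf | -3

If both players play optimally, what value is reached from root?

n1-1 (Mika): min(5, 6) = 5
n1-2 (Mika): min(4, -6) = -6
n1-3 (Mika): min(-1, 4) = -1
n1 (Bob): max(5, -6, -1) = 5
n2-1 (Mika): min(-6, -5, -7) = -7
n2-2 (Mika): min(-5, 9) = -5
n2 (Bob): max(-7, -5) = -5
n3-1 (Mika): min(1, 3, 6, -9) = -9
n3-2 (Mika): min(-7, -3) = -7
n3 (Bob): max(-9, -7) = -7
root (Mika): min(5, -5, -7) = -7

-7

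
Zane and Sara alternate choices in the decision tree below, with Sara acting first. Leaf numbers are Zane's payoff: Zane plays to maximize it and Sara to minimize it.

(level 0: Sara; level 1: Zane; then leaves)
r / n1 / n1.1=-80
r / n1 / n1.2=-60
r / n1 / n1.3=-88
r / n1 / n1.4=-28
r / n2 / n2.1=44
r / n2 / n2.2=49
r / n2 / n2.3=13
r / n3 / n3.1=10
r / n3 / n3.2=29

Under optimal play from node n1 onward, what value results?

-28

n1 (Zane): max(-80, -60, -88, -28) = -28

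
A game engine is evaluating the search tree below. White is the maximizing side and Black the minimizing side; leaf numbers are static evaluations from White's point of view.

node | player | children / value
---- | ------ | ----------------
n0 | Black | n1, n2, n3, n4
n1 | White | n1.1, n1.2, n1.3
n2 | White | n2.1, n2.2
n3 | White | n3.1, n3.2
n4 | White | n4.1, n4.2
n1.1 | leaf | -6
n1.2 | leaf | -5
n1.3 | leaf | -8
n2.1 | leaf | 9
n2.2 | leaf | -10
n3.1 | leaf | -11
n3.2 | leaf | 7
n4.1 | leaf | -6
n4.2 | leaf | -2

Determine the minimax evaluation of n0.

n1 (White): max(-6, -5, -8) = -5
n2 (White): max(9, -10) = 9
n3 (White): max(-11, 7) = 7
n4 (White): max(-6, -2) = -2
n0 (Black): min(-5, 9, 7, -2) = -5

-5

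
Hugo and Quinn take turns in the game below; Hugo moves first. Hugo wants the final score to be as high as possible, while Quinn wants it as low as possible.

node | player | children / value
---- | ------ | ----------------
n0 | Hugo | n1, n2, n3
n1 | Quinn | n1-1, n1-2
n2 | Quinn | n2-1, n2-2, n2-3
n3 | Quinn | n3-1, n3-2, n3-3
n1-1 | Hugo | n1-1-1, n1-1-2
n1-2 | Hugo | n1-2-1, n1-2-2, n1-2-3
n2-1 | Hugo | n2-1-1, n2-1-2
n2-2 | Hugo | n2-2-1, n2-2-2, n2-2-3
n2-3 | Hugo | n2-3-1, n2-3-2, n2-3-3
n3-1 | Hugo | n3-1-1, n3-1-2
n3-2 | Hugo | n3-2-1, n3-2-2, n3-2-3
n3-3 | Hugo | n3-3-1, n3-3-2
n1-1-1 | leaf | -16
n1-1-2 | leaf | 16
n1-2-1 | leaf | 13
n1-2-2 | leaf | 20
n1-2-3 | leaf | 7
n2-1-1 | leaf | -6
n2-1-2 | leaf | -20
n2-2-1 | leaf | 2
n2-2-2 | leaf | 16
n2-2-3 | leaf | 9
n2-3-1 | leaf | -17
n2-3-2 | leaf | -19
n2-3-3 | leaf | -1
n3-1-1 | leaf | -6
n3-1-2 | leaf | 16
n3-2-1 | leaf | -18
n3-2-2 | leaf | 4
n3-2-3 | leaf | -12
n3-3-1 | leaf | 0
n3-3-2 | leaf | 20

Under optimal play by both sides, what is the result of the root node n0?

n1-1 (Hugo): max(-16, 16) = 16
n1-2 (Hugo): max(13, 20, 7) = 20
n1 (Quinn): min(16, 20) = 16
n2-1 (Hugo): max(-6, -20) = -6
n2-2 (Hugo): max(2, 16, 9) = 16
n2-3 (Hugo): max(-17, -19, -1) = -1
n2 (Quinn): min(-6, 16, -1) = -6
n3-1 (Hugo): max(-6, 16) = 16
n3-2 (Hugo): max(-18, 4, -12) = 4
n3-3 (Hugo): max(0, 20) = 20
n3 (Quinn): min(16, 4, 20) = 4
n0 (Hugo): max(16, -6, 4) = 16

16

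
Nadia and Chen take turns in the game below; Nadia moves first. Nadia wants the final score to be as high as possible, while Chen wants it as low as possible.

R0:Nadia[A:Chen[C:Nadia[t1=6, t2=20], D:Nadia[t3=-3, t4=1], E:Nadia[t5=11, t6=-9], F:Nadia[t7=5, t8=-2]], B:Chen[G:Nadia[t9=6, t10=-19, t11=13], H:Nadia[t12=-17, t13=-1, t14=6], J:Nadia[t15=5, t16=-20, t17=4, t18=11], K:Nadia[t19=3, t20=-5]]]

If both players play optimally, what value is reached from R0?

3

C (Nadia): max(6, 20) = 20
D (Nadia): max(-3, 1) = 1
E (Nadia): max(11, -9) = 11
F (Nadia): max(5, -2) = 5
A (Chen): min(20, 1, 11, 5) = 1
G (Nadia): max(6, -19, 13) = 13
H (Nadia): max(-17, -1, 6) = 6
J (Nadia): max(5, -20, 4, 11) = 11
K (Nadia): max(3, -5) = 3
B (Chen): min(13, 6, 11, 3) = 3
R0 (Nadia): max(1, 3) = 3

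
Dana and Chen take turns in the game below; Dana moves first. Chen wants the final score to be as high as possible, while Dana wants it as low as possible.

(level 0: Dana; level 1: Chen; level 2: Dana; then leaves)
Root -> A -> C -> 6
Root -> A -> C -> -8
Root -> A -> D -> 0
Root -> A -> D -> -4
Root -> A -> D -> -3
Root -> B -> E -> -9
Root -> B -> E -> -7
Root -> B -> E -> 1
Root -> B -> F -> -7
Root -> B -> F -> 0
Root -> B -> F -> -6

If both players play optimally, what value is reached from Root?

C (Dana): min(6, -8) = -8
D (Dana): min(0, -4, -3) = -4
A (Chen): max(-8, -4) = -4
E (Dana): min(-9, -7, 1) = -9
F (Dana): min(-7, 0, -6) = -7
B (Chen): max(-9, -7) = -7
Root (Dana): min(-4, -7) = -7

-7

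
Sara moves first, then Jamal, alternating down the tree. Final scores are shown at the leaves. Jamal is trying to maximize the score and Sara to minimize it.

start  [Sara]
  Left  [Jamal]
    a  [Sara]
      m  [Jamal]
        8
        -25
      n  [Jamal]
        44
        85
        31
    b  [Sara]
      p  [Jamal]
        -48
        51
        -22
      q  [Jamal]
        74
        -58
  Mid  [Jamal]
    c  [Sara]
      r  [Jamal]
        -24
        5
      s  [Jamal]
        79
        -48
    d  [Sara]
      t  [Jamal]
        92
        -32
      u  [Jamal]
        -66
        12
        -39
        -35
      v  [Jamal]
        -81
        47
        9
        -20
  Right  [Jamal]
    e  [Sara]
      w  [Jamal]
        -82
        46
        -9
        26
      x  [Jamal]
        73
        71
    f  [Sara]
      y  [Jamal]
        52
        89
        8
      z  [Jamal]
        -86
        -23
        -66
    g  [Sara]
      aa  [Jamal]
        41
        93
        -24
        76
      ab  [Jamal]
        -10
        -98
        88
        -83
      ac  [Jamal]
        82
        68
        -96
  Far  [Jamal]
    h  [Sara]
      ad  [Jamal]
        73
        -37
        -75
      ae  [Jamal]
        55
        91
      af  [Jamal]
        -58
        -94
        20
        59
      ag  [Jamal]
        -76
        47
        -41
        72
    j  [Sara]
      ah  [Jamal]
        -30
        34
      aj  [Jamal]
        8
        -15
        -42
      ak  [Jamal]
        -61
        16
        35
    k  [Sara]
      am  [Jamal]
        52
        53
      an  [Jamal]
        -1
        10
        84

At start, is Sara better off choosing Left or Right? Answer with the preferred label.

m (Jamal): max(8, -25) = 8
n (Jamal): max(44, 85, 31) = 85
a (Sara): min(8, 85) = 8
p (Jamal): max(-48, 51, -22) = 51
q (Jamal): max(74, -58) = 74
b (Sara): min(51, 74) = 51
Left (Jamal): max(8, 51) = 51
w (Jamal): max(-82, 46, -9, 26) = 46
x (Jamal): max(73, 71) = 73
e (Sara): min(46, 73) = 46
y (Jamal): max(52, 89, 8) = 89
z (Jamal): max(-86, -23, -66) = -23
f (Sara): min(89, -23) = -23
aa (Jamal): max(41, 93, -24, 76) = 93
ab (Jamal): max(-10, -98, 88, -83) = 88
ac (Jamal): max(82, 68, -96) = 82
g (Sara): min(93, 88, 82) = 82
Right (Jamal): max(46, -23, 82) = 82
Sara prefers the lower value; Left=51, Right=82. Left is better since 51 < 82.

Left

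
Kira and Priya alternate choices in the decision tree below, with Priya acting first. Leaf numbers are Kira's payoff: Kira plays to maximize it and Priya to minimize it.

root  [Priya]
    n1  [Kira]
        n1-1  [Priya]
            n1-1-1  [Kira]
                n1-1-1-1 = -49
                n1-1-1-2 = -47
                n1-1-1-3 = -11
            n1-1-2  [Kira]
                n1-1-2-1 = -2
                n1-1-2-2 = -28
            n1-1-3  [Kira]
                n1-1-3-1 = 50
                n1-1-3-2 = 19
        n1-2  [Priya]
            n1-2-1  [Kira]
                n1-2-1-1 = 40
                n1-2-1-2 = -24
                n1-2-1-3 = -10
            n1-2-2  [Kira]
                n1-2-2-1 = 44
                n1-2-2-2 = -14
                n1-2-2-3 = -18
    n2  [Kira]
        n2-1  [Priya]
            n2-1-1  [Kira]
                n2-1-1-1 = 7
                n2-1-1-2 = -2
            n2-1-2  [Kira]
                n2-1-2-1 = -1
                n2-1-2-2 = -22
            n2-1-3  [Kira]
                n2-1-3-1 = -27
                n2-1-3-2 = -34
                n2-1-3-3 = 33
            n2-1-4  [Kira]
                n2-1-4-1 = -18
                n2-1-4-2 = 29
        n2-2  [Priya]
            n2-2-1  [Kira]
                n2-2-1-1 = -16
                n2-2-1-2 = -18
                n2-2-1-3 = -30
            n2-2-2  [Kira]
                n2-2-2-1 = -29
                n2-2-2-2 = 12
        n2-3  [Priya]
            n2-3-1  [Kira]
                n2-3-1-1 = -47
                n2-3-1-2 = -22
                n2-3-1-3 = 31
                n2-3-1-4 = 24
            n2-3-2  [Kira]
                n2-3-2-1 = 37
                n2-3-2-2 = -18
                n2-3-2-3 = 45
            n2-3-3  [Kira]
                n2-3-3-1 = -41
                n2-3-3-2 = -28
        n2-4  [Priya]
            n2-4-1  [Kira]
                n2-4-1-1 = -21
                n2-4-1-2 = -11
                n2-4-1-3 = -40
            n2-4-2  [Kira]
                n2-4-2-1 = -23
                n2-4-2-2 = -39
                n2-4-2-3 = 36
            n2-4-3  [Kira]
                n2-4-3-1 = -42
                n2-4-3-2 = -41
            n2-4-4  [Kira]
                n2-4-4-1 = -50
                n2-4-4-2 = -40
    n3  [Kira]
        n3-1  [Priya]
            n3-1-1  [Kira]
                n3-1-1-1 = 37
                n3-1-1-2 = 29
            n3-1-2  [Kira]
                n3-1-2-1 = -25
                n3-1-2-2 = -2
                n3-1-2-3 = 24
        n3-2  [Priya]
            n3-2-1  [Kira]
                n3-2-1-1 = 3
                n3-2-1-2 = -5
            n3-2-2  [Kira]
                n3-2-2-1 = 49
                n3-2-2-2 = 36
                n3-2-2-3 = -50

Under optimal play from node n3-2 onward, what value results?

n3-2-1 (Kira): max(3, -5) = 3
n3-2-2 (Kira): max(49, 36, -50) = 49
n3-2 (Priya): min(3, 49) = 3

3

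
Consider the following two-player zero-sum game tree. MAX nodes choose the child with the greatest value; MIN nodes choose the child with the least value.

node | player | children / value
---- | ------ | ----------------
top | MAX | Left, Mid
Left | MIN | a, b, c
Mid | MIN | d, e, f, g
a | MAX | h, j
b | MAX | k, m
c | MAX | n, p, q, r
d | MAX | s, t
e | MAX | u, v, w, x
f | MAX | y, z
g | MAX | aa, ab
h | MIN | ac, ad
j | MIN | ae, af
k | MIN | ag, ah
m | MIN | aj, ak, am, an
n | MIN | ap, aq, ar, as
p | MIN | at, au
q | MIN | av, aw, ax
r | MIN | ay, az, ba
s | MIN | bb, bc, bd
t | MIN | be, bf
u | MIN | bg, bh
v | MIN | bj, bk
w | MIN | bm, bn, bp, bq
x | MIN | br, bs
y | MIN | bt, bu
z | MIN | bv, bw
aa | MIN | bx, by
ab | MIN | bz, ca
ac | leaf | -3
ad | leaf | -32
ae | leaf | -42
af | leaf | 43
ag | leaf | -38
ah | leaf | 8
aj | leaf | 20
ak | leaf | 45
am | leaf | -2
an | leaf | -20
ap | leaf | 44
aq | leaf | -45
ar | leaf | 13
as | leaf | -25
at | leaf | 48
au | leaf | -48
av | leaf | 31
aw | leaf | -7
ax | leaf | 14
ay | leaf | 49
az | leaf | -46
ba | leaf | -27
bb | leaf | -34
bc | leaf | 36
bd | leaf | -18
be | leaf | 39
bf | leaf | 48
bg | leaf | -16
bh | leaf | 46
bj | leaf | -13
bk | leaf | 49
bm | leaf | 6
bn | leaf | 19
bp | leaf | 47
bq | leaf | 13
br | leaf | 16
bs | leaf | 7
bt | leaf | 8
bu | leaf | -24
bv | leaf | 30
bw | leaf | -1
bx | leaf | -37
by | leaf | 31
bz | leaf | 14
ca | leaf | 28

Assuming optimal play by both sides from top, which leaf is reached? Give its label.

h (MIN): min(-3, -32) = -32
j (MIN): min(-42, 43) = -42
a (MAX): max(-32, -42) = -32
k (MIN): min(-38, 8) = -38
m (MIN): min(20, 45, -2, -20) = -20
b (MAX): max(-38, -20) = -20
n (MIN): min(44, -45, 13, -25) = -45
p (MIN): min(48, -48) = -48
q (MIN): min(31, -7, 14) = -7
r (MIN): min(49, -46, -27) = -46
c (MAX): max(-45, -48, -7, -46) = -7
Left (MIN): min(-32, -20, -7) = -32
s (MIN): min(-34, 36, -18) = -34
t (MIN): min(39, 48) = 39
d (MAX): max(-34, 39) = 39
u (MIN): min(-16, 46) = -16
v (MIN): min(-13, 49) = -13
w (MIN): min(6, 19, 47, 13) = 6
x (MIN): min(16, 7) = 7
e (MAX): max(-16, -13, 6, 7) = 7
y (MIN): min(8, -24) = -24
z (MIN): min(30, -1) = -1
f (MAX): max(-24, -1) = -1
aa (MIN): min(-37, 31) = -37
ab (MIN): min(14, 28) = 14
g (MAX): max(-37, 14) = 14
Mid (MIN): min(39, 7, -1, 14) = -1
top (MAX): max(-32, -1) = -1
At top, MAX picks Mid (highest: -1).
At Mid, MIN picks f (lowest: -1).
At f, MAX picks z (highest: -1).
At z, MIN picks bw (lowest: -1).
Terminal value -1.

bw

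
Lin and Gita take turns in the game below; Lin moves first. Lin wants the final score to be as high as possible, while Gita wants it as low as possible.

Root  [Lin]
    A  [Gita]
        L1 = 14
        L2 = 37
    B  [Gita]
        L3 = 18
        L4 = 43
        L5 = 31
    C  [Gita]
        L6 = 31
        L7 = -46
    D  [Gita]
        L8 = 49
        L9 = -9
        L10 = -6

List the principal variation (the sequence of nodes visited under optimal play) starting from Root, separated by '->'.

A (Gita): min(14, 37) = 14
B (Gita): min(18, 43, 31) = 18
C (Gita): min(31, -46) = -46
D (Gita): min(49, -9, -6) = -9
Root (Lin): max(14, 18, -46, -9) = 18
At Root, Lin picks B (highest: 18).
At B, Gita picks L3 (lowest: 18).
Terminal value 18.

Root -> B -> L3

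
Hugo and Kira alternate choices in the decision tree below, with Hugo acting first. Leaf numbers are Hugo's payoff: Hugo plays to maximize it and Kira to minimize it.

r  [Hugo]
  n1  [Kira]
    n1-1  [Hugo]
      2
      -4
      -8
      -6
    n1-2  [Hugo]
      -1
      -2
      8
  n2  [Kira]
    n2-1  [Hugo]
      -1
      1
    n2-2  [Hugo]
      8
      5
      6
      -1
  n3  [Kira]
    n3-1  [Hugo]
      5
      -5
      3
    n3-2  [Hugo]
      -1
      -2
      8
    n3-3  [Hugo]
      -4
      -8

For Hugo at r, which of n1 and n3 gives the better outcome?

n1

n1-1 (Hugo): max(2, -4, -8, -6) = 2
n1-2 (Hugo): max(-1, -2, 8) = 8
n1 (Kira): min(2, 8) = 2
n3-1 (Hugo): max(5, -5, 3) = 5
n3-2 (Hugo): max(-1, -2, 8) = 8
n3-3 (Hugo): max(-4, -8) = -4
n3 (Kira): min(5, 8, -4) = -4
Hugo prefers the higher value; n1=2, n3=-4. n1 is better since 2 > -4.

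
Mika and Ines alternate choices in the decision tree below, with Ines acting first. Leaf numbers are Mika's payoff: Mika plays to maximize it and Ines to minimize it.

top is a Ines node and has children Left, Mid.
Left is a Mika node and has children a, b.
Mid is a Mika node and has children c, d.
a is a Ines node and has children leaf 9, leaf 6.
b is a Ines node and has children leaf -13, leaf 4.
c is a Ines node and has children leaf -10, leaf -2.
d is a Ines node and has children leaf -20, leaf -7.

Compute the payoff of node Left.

6

a (Ines): min(9, 6) = 6
b (Ines): min(-13, 4) = -13
Left (Mika): max(6, -13) = 6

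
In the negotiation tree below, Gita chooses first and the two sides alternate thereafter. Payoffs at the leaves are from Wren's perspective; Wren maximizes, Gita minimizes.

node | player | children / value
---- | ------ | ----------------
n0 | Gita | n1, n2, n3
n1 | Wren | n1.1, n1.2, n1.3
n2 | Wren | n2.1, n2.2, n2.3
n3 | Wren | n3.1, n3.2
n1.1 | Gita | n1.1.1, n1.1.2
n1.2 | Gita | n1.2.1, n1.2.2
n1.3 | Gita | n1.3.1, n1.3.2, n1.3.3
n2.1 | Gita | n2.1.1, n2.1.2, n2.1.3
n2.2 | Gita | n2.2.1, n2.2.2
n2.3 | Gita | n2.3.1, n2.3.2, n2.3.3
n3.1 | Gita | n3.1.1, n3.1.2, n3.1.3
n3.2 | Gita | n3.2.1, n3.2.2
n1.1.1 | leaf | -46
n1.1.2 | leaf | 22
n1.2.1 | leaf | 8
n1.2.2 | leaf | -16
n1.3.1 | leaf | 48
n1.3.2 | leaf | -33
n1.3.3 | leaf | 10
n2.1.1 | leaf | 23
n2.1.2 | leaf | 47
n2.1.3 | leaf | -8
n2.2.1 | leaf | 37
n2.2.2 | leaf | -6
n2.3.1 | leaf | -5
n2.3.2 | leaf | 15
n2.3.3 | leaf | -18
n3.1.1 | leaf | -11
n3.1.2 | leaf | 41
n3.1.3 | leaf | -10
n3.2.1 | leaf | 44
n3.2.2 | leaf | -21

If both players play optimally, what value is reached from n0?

-16

n1.1 (Gita): min(-46, 22) = -46
n1.2 (Gita): min(8, -16) = -16
n1.3 (Gita): min(48, -33, 10) = -33
n1 (Wren): max(-46, -16, -33) = -16
n2.1 (Gita): min(23, 47, -8) = -8
n2.2 (Gita): min(37, -6) = -6
n2.3 (Gita): min(-5, 15, -18) = -18
n2 (Wren): max(-8, -6, -18) = -6
n3.1 (Gita): min(-11, 41, -10) = -11
n3.2 (Gita): min(44, -21) = -21
n3 (Wren): max(-11, -21) = -11
n0 (Gita): min(-16, -6, -11) = -16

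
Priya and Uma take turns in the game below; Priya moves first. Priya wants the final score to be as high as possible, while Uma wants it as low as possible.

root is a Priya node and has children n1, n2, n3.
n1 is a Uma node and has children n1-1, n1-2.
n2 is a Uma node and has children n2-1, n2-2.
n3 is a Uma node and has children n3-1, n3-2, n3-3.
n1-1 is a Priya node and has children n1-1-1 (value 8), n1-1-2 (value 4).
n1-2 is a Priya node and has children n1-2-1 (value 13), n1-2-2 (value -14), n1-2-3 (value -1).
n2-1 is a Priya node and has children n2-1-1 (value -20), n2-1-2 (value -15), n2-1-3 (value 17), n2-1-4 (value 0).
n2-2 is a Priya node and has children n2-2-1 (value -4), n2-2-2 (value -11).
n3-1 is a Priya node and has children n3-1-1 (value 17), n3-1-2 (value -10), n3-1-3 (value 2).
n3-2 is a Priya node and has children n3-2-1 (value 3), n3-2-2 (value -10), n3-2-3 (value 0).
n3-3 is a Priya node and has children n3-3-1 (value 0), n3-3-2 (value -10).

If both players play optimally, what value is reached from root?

8

n1-1 (Priya): max(8, 4) = 8
n1-2 (Priya): max(13, -14, -1) = 13
n1 (Uma): min(8, 13) = 8
n2-1 (Priya): max(-20, -15, 17, 0) = 17
n2-2 (Priya): max(-4, -11) = -4
n2 (Uma): min(17, -4) = -4
n3-1 (Priya): max(17, -10, 2) = 17
n3-2 (Priya): max(3, -10, 0) = 3
n3-3 (Priya): max(0, -10) = 0
n3 (Uma): min(17, 3, 0) = 0
root (Priya): max(8, -4, 0) = 8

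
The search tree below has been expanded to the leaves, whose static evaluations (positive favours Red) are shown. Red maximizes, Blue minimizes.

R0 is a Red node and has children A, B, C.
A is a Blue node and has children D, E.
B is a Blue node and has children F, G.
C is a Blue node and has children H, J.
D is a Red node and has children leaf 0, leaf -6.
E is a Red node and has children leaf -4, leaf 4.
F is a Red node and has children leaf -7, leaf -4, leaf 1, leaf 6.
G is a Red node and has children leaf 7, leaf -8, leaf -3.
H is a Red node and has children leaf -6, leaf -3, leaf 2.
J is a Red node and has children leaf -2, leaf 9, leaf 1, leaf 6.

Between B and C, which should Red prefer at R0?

B

F (Red): max(-7, -4, 1, 6) = 6
G (Red): max(7, -8, -3) = 7
B (Blue): min(6, 7) = 6
H (Red): max(-6, -3, 2) = 2
J (Red): max(-2, 9, 1, 6) = 9
C (Blue): min(2, 9) = 2
Red prefers the higher value; B=6, C=2. B is better since 6 > 2.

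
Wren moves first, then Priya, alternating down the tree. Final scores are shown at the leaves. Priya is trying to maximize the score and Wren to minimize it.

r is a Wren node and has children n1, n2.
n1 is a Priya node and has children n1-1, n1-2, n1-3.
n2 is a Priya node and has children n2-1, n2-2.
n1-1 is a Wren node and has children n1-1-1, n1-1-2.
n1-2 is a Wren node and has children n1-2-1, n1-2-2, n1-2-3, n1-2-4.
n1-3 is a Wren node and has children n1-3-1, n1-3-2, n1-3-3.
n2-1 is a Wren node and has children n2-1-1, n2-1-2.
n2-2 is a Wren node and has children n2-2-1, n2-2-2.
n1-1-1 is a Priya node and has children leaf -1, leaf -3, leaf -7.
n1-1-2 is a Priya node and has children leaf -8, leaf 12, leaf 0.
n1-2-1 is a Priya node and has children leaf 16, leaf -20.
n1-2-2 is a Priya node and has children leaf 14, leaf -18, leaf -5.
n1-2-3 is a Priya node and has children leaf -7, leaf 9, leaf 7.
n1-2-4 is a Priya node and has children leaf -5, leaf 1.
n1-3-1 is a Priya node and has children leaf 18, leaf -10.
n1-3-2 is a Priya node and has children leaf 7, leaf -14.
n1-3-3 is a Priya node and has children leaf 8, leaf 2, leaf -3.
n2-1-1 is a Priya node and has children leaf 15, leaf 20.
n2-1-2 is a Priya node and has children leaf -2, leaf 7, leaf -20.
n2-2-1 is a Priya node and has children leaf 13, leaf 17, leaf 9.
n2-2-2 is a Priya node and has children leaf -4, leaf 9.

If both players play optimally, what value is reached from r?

7

n1-1-1 (Priya): max(-1, -3, -7) = -1
n1-1-2 (Priya): max(-8, 12, 0) = 12
n1-1 (Wren): min(-1, 12) = -1
n1-2-1 (Priya): max(16, -20) = 16
n1-2-2 (Priya): max(14, -18, -5) = 14
n1-2-3 (Priya): max(-7, 9, 7) = 9
n1-2-4 (Priya): max(-5, 1) = 1
n1-2 (Wren): min(16, 14, 9, 1) = 1
n1-3-1 (Priya): max(18, -10) = 18
n1-3-2 (Priya): max(7, -14) = 7
n1-3-3 (Priya): max(8, 2, -3) = 8
n1-3 (Wren): min(18, 7, 8) = 7
n1 (Priya): max(-1, 1, 7) = 7
n2-1-1 (Priya): max(15, 20) = 20
n2-1-2 (Priya): max(-2, 7, -20) = 7
n2-1 (Wren): min(20, 7) = 7
n2-2-1 (Priya): max(13, 17, 9) = 17
n2-2-2 (Priya): max(-4, 9) = 9
n2-2 (Wren): min(17, 9) = 9
n2 (Priya): max(7, 9) = 9
r (Wren): min(7, 9) = 7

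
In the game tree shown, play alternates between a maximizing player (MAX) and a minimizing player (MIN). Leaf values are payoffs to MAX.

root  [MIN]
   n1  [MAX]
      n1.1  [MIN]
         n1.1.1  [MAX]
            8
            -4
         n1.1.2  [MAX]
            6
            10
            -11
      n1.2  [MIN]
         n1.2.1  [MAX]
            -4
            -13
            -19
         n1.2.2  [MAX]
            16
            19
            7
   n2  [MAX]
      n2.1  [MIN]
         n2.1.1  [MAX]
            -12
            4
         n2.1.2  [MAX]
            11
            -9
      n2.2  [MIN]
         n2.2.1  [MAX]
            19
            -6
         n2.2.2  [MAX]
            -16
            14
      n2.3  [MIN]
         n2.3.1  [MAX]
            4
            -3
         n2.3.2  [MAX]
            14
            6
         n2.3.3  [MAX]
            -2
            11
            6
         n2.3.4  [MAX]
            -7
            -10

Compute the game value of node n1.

n1.1.1 (MAX): max(8, -4) = 8
n1.1.2 (MAX): max(6, 10, -11) = 10
n1.1 (MIN): min(8, 10) = 8
n1.2.1 (MAX): max(-4, -13, -19) = -4
n1.2.2 (MAX): max(16, 19, 7) = 19
n1.2 (MIN): min(-4, 19) = -4
n1 (MAX): max(8, -4) = 8

8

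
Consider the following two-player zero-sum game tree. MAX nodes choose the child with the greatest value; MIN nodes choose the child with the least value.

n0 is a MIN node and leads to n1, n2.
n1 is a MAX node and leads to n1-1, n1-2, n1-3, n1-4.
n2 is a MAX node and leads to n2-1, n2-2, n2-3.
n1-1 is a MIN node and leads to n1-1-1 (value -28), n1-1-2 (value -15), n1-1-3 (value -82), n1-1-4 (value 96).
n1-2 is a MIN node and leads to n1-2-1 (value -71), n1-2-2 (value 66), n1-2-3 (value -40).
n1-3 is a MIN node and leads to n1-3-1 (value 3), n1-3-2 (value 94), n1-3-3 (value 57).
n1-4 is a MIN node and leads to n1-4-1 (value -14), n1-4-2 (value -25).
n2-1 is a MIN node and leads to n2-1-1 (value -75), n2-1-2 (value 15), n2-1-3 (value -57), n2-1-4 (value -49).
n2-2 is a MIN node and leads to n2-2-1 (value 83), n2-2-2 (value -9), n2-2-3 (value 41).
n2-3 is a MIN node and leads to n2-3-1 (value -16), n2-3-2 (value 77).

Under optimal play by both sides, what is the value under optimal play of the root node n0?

-9

n1-1 (MIN): min(-28, -15, -82, 96) = -82
n1-2 (MIN): min(-71, 66, -40) = -71
n1-3 (MIN): min(3, 94, 57) = 3
n1-4 (MIN): min(-14, -25) = -25
n1 (MAX): max(-82, -71, 3, -25) = 3
n2-1 (MIN): min(-75, 15, -57, -49) = -75
n2-2 (MIN): min(83, -9, 41) = -9
n2-3 (MIN): min(-16, 77) = -16
n2 (MAX): max(-75, -9, -16) = -9
n0 (MIN): min(3, -9) = -9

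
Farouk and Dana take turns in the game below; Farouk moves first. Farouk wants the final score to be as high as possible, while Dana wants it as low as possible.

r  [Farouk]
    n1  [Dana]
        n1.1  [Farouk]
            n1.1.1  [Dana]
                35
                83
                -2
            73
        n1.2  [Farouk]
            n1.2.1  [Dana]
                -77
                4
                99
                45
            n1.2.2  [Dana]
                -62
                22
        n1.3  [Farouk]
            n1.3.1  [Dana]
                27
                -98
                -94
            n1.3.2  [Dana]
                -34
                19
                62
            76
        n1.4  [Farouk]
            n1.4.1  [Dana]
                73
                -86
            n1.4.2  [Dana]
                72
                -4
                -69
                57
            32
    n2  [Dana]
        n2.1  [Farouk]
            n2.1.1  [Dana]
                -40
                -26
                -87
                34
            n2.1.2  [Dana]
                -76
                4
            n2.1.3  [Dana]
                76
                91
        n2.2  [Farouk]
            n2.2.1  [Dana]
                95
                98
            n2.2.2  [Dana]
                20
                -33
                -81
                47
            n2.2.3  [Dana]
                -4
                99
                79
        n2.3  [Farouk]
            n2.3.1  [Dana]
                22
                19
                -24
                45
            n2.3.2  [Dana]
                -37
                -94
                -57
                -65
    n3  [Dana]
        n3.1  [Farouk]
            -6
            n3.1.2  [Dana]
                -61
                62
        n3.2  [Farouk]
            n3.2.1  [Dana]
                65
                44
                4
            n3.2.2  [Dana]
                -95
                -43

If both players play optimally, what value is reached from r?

-6

n1.1.1 (Dana): min(35, 83, -2) = -2
n1.1 (Farouk): max(-2, 73) = 73
n1.2.1 (Dana): min(-77, 4, 99, 45) = -77
n1.2.2 (Dana): min(-62, 22) = -62
n1.2 (Farouk): max(-77, -62) = -62
n1.3.1 (Dana): min(27, -98, -94) = -98
n1.3.2 (Dana): min(-34, 19, 62) = -34
n1.3 (Farouk): max(-98, -34, 76) = 76
n1.4.1 (Dana): min(73, -86) = -86
n1.4.2 (Dana): min(72, -4, -69, 57) = -69
n1.4 (Farouk): max(-86, -69, 32) = 32
n1 (Dana): min(73, -62, 76, 32) = -62
n2.1.1 (Dana): min(-40, -26, -87, 34) = -87
n2.1.2 (Dana): min(-76, 4) = -76
n2.1.3 (Dana): min(76, 91) = 76
n2.1 (Farouk): max(-87, -76, 76) = 76
n2.2.1 (Dana): min(95, 98) = 95
n2.2.2 (Dana): min(20, -33, -81, 47) = -81
n2.2.3 (Dana): min(-4, 99, 79) = -4
n2.2 (Farouk): max(95, -81, -4) = 95
n2.3.1 (Dana): min(22, 19, -24, 45) = -24
n2.3.2 (Dana): min(-37, -94, -57, -65) = -94
n2.3 (Farouk): max(-24, -94) = -24
n2 (Dana): min(76, 95, -24) = -24
n3.1.2 (Dana): min(-61, 62) = -61
n3.1 (Farouk): max(-6, -61) = -6
n3.2.1 (Dana): min(65, 44, 4) = 4
n3.2.2 (Dana): min(-95, -43) = -95
n3.2 (Farouk): max(4, -95) = 4
n3 (Dana): min(-6, 4) = -6
r (Farouk): max(-62, -24, -6) = -6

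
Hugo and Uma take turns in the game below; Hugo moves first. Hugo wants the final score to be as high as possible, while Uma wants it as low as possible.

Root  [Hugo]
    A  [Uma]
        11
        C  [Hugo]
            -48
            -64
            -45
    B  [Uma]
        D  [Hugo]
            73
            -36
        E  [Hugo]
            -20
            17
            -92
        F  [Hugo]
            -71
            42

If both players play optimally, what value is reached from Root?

C (Hugo): max(-48, -64, -45) = -45
A (Uma): min(11, -45) = -45
D (Hugo): max(73, -36) = 73
E (Hugo): max(-20, 17, -92) = 17
F (Hugo): max(-71, 42) = 42
B (Uma): min(73, 17, 42) = 17
Root (Hugo): max(-45, 17) = 17

17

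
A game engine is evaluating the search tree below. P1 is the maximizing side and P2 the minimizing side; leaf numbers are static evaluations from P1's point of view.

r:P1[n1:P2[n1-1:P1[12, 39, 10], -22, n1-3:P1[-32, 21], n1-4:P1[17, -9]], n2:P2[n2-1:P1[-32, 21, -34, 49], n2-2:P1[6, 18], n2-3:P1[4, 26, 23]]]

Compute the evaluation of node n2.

18

n2-1 (P1): max(-32, 21, -34, 49) = 49
n2-2 (P1): max(6, 18) = 18
n2-3 (P1): max(4, 26, 23) = 26
n2 (P2): min(49, 18, 26) = 18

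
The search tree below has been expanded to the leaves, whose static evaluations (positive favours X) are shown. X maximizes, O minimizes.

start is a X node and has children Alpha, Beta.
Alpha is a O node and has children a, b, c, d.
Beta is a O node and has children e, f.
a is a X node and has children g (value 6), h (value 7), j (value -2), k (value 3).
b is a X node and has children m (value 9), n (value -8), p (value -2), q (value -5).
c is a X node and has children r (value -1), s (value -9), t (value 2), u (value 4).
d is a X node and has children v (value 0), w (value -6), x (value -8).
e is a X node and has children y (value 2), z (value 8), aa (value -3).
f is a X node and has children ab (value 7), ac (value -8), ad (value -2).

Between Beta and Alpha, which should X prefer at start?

e (X): max(2, 8, -3) = 8
f (X): max(7, -8, -2) = 7
Beta (O): min(8, 7) = 7
a (X): max(6, 7, -2, 3) = 7
b (X): max(9, -8, -2, -5) = 9
c (X): max(-1, -9, 2, 4) = 4
d (X): max(0, -6, -8) = 0
Alpha (O): min(7, 9, 4, 0) = 0
X prefers the higher value; Beta=7, Alpha=0. Beta is better since 7 > 0.

Beta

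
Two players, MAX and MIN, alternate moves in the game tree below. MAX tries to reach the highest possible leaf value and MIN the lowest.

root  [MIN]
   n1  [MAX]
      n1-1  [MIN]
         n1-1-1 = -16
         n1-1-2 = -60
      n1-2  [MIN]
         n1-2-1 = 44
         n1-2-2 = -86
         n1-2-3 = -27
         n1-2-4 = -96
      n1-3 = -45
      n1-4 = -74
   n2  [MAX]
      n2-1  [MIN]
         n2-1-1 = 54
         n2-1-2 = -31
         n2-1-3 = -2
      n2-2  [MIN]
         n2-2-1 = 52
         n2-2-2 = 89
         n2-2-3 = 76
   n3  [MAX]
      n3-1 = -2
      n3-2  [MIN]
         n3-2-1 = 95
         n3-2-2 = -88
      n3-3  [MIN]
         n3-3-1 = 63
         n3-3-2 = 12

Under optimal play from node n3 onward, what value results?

12

n3-2 (MIN): min(95, -88) = -88
n3-3 (MIN): min(63, 12) = 12
n3 (MAX): max(-2, -88, 12) = 12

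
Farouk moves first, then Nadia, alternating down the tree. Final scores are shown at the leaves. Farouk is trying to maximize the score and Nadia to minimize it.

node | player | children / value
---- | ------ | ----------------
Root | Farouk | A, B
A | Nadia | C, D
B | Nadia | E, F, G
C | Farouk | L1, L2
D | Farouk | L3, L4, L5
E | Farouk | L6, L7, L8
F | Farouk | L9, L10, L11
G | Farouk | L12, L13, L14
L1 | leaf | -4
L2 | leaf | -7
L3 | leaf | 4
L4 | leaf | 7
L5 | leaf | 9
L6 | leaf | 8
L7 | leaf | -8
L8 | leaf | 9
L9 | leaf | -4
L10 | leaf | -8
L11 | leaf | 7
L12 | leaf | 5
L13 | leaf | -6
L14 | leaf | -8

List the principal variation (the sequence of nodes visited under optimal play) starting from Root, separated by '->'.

C (Farouk): max(-4, -7) = -4
D (Farouk): max(4, 7, 9) = 9
A (Nadia): min(-4, 9) = -4
E (Farouk): max(8, -8, 9) = 9
F (Farouk): max(-4, -8, 7) = 7
G (Farouk): max(5, -6, -8) = 5
B (Nadia): min(9, 7, 5) = 5
Root (Farouk): max(-4, 5) = 5
At Root, Farouk picks B (highest: 5).
At B, Nadia picks G (lowest: 5).
At G, Farouk picks L12 (highest: 5).
Terminal value 5.

Root -> B -> G -> L12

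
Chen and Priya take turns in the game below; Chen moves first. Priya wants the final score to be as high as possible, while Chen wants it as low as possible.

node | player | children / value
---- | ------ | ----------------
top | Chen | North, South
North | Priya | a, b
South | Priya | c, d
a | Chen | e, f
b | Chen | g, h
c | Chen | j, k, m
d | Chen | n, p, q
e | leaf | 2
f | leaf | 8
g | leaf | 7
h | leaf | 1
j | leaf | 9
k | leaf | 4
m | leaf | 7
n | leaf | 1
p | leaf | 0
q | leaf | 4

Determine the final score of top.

2

a (Chen): min(2, 8) = 2
b (Chen): min(7, 1) = 1
North (Priya): max(2, 1) = 2
c (Chen): min(9, 4, 7) = 4
d (Chen): min(1, 0, 4) = 0
South (Priya): max(4, 0) = 4
top (Chen): min(2, 4) = 2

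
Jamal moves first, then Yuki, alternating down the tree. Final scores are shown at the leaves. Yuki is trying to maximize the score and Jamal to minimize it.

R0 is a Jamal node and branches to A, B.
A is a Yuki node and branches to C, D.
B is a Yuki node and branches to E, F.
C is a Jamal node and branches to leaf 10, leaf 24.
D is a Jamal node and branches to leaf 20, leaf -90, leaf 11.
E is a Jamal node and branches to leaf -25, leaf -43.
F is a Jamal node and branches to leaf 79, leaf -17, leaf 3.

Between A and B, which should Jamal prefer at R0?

C (Jamal): min(10, 24) = 10
D (Jamal): min(20, -90, 11) = -90
A (Yuki): max(10, -90) = 10
E (Jamal): min(-25, -43) = -43
F (Jamal): min(79, -17, 3) = -17
B (Yuki): max(-43, -17) = -17
Jamal prefers the lower value; A=10, B=-17. B is better since -17 < 10.

B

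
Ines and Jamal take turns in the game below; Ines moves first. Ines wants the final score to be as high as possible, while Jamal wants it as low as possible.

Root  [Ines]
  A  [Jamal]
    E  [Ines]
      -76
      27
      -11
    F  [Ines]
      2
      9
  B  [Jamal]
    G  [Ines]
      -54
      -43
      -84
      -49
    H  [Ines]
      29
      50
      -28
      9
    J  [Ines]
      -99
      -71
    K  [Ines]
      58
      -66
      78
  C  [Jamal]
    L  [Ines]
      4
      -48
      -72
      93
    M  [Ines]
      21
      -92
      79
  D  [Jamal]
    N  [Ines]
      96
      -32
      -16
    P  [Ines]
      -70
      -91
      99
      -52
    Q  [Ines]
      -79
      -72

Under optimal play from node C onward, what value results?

79

L (Ines): max(4, -48, -72, 93) = 93
M (Ines): max(21, -92, 79) = 79
C (Jamal): min(93, 79) = 79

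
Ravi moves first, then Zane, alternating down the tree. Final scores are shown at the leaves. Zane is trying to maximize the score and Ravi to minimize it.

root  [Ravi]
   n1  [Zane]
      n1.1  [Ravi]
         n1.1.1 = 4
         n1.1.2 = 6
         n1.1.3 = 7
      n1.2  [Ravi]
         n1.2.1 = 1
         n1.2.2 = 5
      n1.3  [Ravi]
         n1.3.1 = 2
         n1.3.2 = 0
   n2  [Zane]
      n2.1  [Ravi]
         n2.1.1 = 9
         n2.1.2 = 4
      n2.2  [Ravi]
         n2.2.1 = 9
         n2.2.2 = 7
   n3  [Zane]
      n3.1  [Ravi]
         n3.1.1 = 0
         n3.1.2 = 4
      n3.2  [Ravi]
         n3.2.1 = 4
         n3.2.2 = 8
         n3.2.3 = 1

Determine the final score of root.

1

n1.1 (Ravi): min(4, 6, 7) = 4
n1.2 (Ravi): min(1, 5) = 1
n1.3 (Ravi): min(2, 0) = 0
n1 (Zane): max(4, 1, 0) = 4
n2.1 (Ravi): min(9, 4) = 4
n2.2 (Ravi): min(9, 7) = 7
n2 (Zane): max(4, 7) = 7
n3.1 (Ravi): min(0, 4) = 0
n3.2 (Ravi): min(4, 8, 1) = 1
n3 (Zane): max(0, 1) = 1
root (Ravi): min(4, 7, 1) = 1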